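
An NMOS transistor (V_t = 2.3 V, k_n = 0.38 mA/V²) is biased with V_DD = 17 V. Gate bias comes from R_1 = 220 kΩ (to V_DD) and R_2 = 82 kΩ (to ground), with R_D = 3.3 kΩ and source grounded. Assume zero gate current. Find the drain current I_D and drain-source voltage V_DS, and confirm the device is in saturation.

V_G = V_DD·R_2/(R_1+R_2) = 17×82/302 = 4.62 V. With the source grounded, V_GS = V_G = 4.62 V.
Assume saturation: I_D = (k_n/2)(V_GS − V_t)² = (0.38/2)×(4.62 − 2.3)² = 0.19×2.32² = 1.02 mA.
V_DS = V_DD − I_D·R_D = 17 − 1.02×3.3 = 13.6 V.
Saturation requires V_DS ≥ V_GS − V_t = 2.32 V; 13.6 ≥ 2.32 ✓.

I_D ≈ 1 mA, V_DS ≈ 14 V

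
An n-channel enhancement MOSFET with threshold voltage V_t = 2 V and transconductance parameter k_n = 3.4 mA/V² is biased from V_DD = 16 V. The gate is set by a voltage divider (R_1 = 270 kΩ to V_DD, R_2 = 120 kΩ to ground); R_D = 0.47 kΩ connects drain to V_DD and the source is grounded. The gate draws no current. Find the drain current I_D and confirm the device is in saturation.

I_D ≈ 15 mA

V_G = V_DD·R_2/(R_1+R_2) = 16×120/390 = 4.92 V. With the source grounded, V_GS = V_G = 4.92 V.
Assume saturation: I_D = (k_n/2)(V_GS − V_t)² = (3.4/2)×(4.92 − 2)² = 1.7×2.92² = 14.5 mA.
V_DS = V_DD − I_D·R_D = 16 − 14.5×0.47 = 9.17 V.
Saturation requires V_DS ≥ V_GS − V_t = 2.92 V; 9.17 ≥ 2.92 ✓.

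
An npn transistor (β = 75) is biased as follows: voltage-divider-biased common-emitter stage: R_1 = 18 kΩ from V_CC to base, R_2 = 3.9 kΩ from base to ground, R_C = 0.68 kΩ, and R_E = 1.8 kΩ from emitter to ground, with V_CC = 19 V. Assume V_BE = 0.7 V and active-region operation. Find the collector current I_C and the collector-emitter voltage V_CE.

Thevenize the base divider: V_Th = V_CC·R_2/(R_1+R_2) = 19×3.9/21.9 = 3.38 V, R_Th = R_1‖R_2 = 3.21 kΩ.
Base-emitter loop: V_Th = I_B·R_Th + V_BE + (β+1)I_B·R_E, so I_B = (3.38 − 0.7) / (3.21 + 76×1.8) = 0.0192 mA.
I_C = β·I_B = 75×0.0192 = 1.44 mA, and I_E = (β+1)I_B = 1.46 mA.
V_CE = V_CC − I_C·R_C − I_E·R_E = 19 − 1.44×0.68 − 1.46×1.8 = 15.4 V.
V_CE = 15.4 V > 0.2 V confirms active-region operation.

I_C ≈ 1.4 mA, V_CE ≈ 15 V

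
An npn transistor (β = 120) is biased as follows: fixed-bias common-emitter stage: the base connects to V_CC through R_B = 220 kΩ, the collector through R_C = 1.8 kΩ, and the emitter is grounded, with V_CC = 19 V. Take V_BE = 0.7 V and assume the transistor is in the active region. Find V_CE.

Base loop: V_CC = I_B·R_B + V_BE, so I_B = (19 − 0.7)/220 kΩ = 0.0832 mA.
In the active region I_C = β·I_B = 120 × 0.0832 = 9.98 mA.
Collector loop: V_CE = V_CC − I_C·R_C = 19 − 9.98×1.8 = 1.03 V.
Since V_CE = 1.03 V > V_CE(sat) ≈ 0.2 V, the transistor is in the active region as assumed.

V_CE ≈ 1 V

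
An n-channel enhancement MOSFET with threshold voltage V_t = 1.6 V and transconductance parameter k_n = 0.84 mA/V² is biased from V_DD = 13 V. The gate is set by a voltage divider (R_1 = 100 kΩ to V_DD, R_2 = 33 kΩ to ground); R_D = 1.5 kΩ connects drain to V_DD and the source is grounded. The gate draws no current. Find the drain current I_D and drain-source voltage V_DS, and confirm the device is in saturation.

I_D ≈ 1.1 mA, V_DS ≈ 11 V

V_G = V_DD·R_2/(R_1+R_2) = 13×33/133 = 3.23 V. With the source grounded, V_GS = V_G = 3.23 V.
Assume saturation: I_D = (k_n/2)(V_GS − V_t)² = (0.84/2)×(3.23 − 1.6)² = 0.42×1.63² = 1.11 mA.
V_DS = V_DD − I_D·R_D = 13 − 1.11×1.5 = 11.3 V.
Saturation requires V_DS ≥ V_GS − V_t = 1.63 V; 11.3 ≥ 1.63 ✓.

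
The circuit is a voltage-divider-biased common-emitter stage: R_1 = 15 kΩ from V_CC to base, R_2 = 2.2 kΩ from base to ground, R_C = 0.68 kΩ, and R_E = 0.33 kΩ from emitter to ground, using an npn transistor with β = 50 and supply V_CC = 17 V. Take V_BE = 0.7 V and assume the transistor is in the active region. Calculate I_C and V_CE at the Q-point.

Thevenize the base divider: V_Th = V_CC·R_2/(R_1+R_2) = 17×2.2/17.2 = 2.17 V, R_Th = R_1‖R_2 = 1.92 kΩ.
Base-emitter loop: V_Th = I_B·R_Th + V_BE + (β+1)I_B·R_E, so I_B = (2.17 − 0.7) / (1.92 + 51×0.33) = 0.0786 mA.
I_C = β·I_B = 50×0.0786 = 3.93 mA, and I_E = (β+1)I_B = 4.01 mA.
V_CE = V_CC − I_C·R_C − I_E·R_E = 17 − 3.93×0.68 − 4.01×0.33 = 13 V.
V_CE = 13 V > 0.2 V confirms active-region operation.

I_C ≈ 3.9 mA, V_CE ≈ 13 V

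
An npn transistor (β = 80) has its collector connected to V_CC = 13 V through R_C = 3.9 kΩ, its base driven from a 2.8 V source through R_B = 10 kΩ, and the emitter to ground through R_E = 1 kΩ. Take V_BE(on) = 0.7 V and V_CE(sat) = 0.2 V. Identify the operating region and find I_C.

active; I_C ≈ 1.8 mA

Assume active. Base-emitter loop: I_B = (V_BB − V_BE)/(R_B + (β+1)R_E) = (2.8 − 0.7)/(10 + 81×1) = 0.0231 mA.
I_C = β·I_B = 80×0.0231 = 1.85 mA.
V_CE = V_CC − I_C·R_C − I_E·R_E = 13 − 1.85×3.9 − 1.87×1 = 3.93 V > V_CE(sat), so the active-region assumption holds.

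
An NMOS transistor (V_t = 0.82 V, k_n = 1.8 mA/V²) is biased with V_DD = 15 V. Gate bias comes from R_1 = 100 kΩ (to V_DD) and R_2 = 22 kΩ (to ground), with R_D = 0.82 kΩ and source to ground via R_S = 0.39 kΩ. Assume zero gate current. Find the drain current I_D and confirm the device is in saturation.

I_D ≈ 1.5 mA

V_G = V_DD·R_2/(R_1+R_2) = 15×22/122 = 2.7 V.
Assume saturation: I_D = (k_n/2)(V_GS − V_t)² with V_GS = V_G − I_D·R_S = 2.7 − 0.39·I_D.
Substituting gives 0.137·I_D² − 2.32·I_D + 3.2 = 0, with roots I_D = 1.51 or 15.5 mA.
The root I_D = 15.5 mA gives V_GS = -3.32 V ≤ V_t, so take I_D = 1.51 mA.
Then V_GS = 2.12 V and V_DS = V_DD − I_D(R_D+R_S) = 15 − 1.51×1.21 = 13.2 V.
Saturation requires V_DS ≥ V_GS − V_t = 1.3 V; 13.2 ≥ 1.3 ✓.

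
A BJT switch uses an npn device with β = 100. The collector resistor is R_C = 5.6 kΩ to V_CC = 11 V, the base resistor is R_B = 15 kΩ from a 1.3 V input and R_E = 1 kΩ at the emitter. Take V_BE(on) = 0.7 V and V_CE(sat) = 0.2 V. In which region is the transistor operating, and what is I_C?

active; I_C ≈ 0.52 mA

Assume active. Base-emitter loop: I_B = (V_BB − V_BE)/(R_B + (β+1)R_E) = (1.3 − 0.7)/(15 + 101×1) = 0.00517 mA.
I_C = β·I_B = 100×0.00517 = 0.517 mA.
V_CE = V_CC − I_C·R_C − I_E·R_E = 11 − 0.517×5.6 − 0.522×1 = 7.58 V > V_CE(sat), so the active-region assumption holds.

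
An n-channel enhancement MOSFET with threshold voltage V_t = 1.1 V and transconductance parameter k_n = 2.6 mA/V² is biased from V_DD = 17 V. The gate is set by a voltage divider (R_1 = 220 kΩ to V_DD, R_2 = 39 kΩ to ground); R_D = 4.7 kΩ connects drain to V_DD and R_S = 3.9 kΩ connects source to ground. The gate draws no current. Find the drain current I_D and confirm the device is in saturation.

V_G = V_DD·R_2/(R_1+R_2) = 17×39/259 = 2.56 V.
Assume saturation: I_D = (k_n/2)(V_GS − V_t)² with V_GS = V_G − I_D·R_S = 2.56 − 3.9·I_D.
Substituting gives 19.8·I_D² − 15.8·I_D + 2.77 = 0, with roots I_D = 0.26 or 0.54 mA.
The root I_D = 0.54 mA gives V_GS = 0.456 V ≤ V_t, so take I_D = 0.26 mA.
Then V_GS = 1.55 V and V_DS = V_DD − I_D(R_D+R_S) = 17 − 0.26×8.6 = 14.8 V.
Saturation requires V_DS ≥ V_GS − V_t = 0.447 V; 14.8 ≥ 0.447 ✓.

I_D ≈ 0.26 mA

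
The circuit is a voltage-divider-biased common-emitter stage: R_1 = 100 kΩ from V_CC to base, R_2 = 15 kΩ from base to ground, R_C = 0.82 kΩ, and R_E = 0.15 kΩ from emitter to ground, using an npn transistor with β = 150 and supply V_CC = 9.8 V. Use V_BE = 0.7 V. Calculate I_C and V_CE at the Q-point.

Thevenize the base divider: V_Th = V_CC·R_2/(R_1+R_2) = 9.8×15/115 = 1.28 V, R_Th = R_1‖R_2 = 13 kΩ.
Base-emitter loop: V_Th = I_B·R_Th + V_BE + (β+1)I_B·R_E, so I_B = (1.28 − 0.7) / (13 + 151×0.15) = 0.0162 mA.
I_C = β·I_B = 150×0.0162 = 2.43 mA, and I_E = (β+1)I_B = 2.45 mA.
V_CE = V_CC − I_C·R_C − I_E·R_E = 9.8 − 2.43×0.82 − 2.45×0.15 = 7.44 V.
V_CE = 7.44 V > 0.2 V confirms active-region operation.

I_C ≈ 2.4 mA, V_CE ≈ 7.4 V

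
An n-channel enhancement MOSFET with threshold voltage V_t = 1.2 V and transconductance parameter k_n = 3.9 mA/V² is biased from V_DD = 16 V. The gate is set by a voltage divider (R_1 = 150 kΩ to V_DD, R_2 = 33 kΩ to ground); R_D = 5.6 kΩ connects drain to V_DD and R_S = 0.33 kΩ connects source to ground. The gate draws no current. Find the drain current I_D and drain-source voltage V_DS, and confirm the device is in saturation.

V_G = V_DD·R_2/(R_1+R_2) = 16×33/183 = 2.89 V.
Assume saturation: I_D = (k_n/2)(V_GS − V_t)² with V_GS = V_G − I_D·R_S = 2.89 − 0.33·I_D.
Substituting gives 0.212·I_D² − 3.17·I_D + 5.54 = 0, with roots I_D = 2.02 or 12.9 mA.
The root I_D = 12.9 mA gives V_GS = -1.37 V ≤ V_t, so take I_D = 2.02 mA.
Then V_GS = 2.22 V and V_DS = V_DD − I_D(R_D+R_S) = 16 − 2.02×5.93 = 4.01 V.
Saturation requires V_DS ≥ V_GS − V_t = 1.02 V; 4.01 ≥ 1.02 ✓.

I_D ≈ 2 mA, V_DS ≈ 4 V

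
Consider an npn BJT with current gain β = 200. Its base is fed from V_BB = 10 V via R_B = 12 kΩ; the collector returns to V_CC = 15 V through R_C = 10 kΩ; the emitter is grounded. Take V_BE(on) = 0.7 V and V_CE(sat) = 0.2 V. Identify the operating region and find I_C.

saturation; I_C ≈ 1.5 mA

Assume active: I_B = (10 − 0.7)/12 = 0.775 mA, giving I_C = β·I_B = 155 mA.
But then V_CE = 15 − 155×10 = -1540 V < V_CE(sat) = 0.2 V — impossible in the active region.
So the transistor is saturated. With V_CE = 0.2 V, I_C = (V_CC − 0.2)/R_C = 14.8/10 = 1.48 mA.
Check: β·I_B = 155 mA > I_C = 1.48 mA, confirming saturation.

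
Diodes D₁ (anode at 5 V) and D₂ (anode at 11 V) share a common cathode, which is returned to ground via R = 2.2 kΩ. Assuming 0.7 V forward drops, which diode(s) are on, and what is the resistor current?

Assume both conduct. Then node N would need to be at both 5−0.7 = 4.3 V and 11−0.7 = 10.3 V, which is impossible.
Assume only D₂ conducts: V_N = 11 − 0.7 = 10.3 V, so I_R = 10.3/2.2 = 4.68 mA.
Check D₁: its anode-to-cathode voltage is 5 − 10.3 = -5.3 V < 0.7 V, so it is off. The assumption is consistent.

Only D₂ conducts; I_R ≈ 4.7 mA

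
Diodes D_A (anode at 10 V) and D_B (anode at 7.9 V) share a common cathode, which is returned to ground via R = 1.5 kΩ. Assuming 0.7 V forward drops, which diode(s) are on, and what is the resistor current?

Only D_A conducts; I_R ≈ 6.2 mA

Assume both conduct. Then node N would need to be at both 10−0.7 = 9.3 V and 7.9−0.7 = 7.2 V, which is impossible.
Assume only D_A conducts: V_N = 10 − 0.7 = 9.3 V, so I_R = 9.3/1.5 = 6.2 mA.
Check D_B: its anode-to-cathode voltage is 7.9 − 9.3 = -1.4 V < 0.7 V, so it is off. The assumption is consistent.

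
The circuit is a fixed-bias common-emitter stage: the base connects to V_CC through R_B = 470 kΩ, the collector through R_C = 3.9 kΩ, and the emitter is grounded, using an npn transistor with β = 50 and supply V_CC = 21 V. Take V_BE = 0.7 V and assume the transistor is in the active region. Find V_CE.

V_CE ≈ 13 V

Base loop: V_CC = I_B·R_B + V_BE, so I_B = (21 − 0.7)/470 kΩ = 0.0432 mA.
In the active region I_C = β·I_B = 50 × 0.0432 = 2.16 mA.
Collector loop: V_CE = V_CC − I_C·R_C = 21 − 2.16×3.9 = 12.6 V.
Since V_CE = 12.6 V > V_CE(sat) ≈ 0.2 V, the transistor is in the active region as assumed.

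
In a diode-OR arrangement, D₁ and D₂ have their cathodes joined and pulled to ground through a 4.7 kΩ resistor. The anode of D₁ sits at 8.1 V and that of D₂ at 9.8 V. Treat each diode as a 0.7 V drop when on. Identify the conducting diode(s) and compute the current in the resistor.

Only D₂ conducts; I_R ≈ 1.9 mA

Assume both conduct. Then node N would need to be at both 8.1−0.7 = 7.4 V and 9.8−0.7 = 9.1 V, which is impossible.
Assume only D₂ conducts: V_N = 9.8 − 0.7 = 9.1 V, so I_R = 9.1/4.7 = 1.94 mA.
Check D₁: its anode-to-cathode voltage is 8.1 − 9.1 = -1 V < 0.7 V, so it is off. The assumption is consistent.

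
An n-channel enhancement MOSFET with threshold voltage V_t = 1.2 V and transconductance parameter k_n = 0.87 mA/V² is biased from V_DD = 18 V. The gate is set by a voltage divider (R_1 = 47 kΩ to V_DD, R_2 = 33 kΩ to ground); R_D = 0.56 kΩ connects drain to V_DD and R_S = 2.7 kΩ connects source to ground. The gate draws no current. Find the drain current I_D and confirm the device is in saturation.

I_D ≈ 1.6 mA

V_G = V_DD·R_2/(R_1+R_2) = 18×33/80 = 7.42 V.
Assume saturation: I_D = (k_n/2)(V_GS − V_t)² with V_GS = V_G − I_D·R_S = 7.42 − 2.7·I_D.
Substituting gives 3.17·I_D² − 15.6·I_D + 16.9 = 0, with roots I_D = 1.6 or 3.33 mA.
The root I_D = 3.33 mA gives V_GS = -1.57 V ≤ V_t, so take I_D = 1.6 mA.
Then V_GS = 3.12 V and V_DS = V_DD − I_D(R_D+R_S) = 18 − 1.6×3.26 = 12.8 V.
Saturation requires V_DS ≥ V_GS − V_t = 1.92 V; 12.8 ≥ 1.92 ✓.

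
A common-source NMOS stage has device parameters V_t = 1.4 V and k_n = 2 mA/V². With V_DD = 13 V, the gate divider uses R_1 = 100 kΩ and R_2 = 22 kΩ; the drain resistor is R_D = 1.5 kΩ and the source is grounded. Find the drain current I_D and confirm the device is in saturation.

V_G = V_DD·R_2/(R_1+R_2) = 13×22/122 = 2.34 V. With the source grounded, V_GS = V_G = 2.34 V.
Assume saturation: I_D = (k_n/2)(V_GS − V_t)² = (2/2)×(2.34 − 1.4)² = 1×0.944² = 0.892 mA.
V_DS = V_DD − I_D·R_D = 13 − 0.892×1.5 = 11.7 V.
Saturation requires V_DS ≥ V_GS − V_t = 0.944 V; 11.7 ≥ 0.944 ✓.

I_D ≈ 0.89 mA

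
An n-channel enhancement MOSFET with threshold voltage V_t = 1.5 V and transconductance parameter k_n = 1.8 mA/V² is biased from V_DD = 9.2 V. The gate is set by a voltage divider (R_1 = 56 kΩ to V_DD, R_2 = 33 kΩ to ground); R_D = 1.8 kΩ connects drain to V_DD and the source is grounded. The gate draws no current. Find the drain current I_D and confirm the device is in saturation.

V_G = V_DD·R_2/(R_1+R_2) = 9.2×33/89 = 3.41 V. With the source grounded, V_GS = V_G = 3.41 V.
Assume saturation: I_D = (k_n/2)(V_GS − V_t)² = (1.8/2)×(3.41 − 1.5)² = 0.9×1.91² = 3.29 mA.
V_DS = V_DD − I_D·R_D = 9.2 − 3.29×1.8 = 3.28 V.
Saturation requires V_DS ≥ V_GS − V_t = 1.91 V; 3.28 ≥ 1.91 ✓.

I_D ≈ 3.3 mA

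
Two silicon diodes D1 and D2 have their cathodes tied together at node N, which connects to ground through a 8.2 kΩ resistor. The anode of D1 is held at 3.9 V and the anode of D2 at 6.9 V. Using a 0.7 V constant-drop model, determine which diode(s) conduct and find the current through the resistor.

Assume both conduct. Then node N would need to be at both 3.9−0.7 = 3.2 V and 6.9−0.7 = 6.2 V, which is impossible.
Assume only D2 conducts: V_N = 6.9 − 0.7 = 6.2 V, so I_R = 6.2/8.2 = 0.756 mA.
Check D1: its anode-to-cathode voltage is 3.9 − 6.2 = -2.3 V < 0.7 V, so it is off. The assumption is consistent.

Only D2 conducts; I_R ≈ 0.76 mA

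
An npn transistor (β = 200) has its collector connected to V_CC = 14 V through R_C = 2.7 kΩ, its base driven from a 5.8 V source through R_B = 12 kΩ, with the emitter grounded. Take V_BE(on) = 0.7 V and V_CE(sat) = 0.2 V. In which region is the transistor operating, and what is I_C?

Assume active: I_B = (5.8 − 0.7)/12 = 0.425 mA, giving I_C = β·I_B = 85 mA.
But then V_CE = 14 − 85×2.7 = -216 V < V_CE(sat) = 0.2 V — impossible in the active region.
So the transistor is saturated. With V_CE = 0.2 V, I_C = (V_CC − 0.2)/R_C = 13.8/2.7 = 5.11 mA.
Check: β·I_B = 85 mA > I_C = 5.11 mA, confirming saturation.

saturation; I_C ≈ 5.1 mA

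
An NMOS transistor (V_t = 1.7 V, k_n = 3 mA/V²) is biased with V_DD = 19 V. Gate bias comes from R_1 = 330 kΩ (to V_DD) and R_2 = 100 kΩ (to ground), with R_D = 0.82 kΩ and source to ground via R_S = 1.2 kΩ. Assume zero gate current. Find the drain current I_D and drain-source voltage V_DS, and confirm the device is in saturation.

V_G = V_DD·R_2/(R_1+R_2) = 19×100/430 = 4.42 V.
Assume saturation: I_D = (k_n/2)(V_GS − V_t)² with V_GS = V_G − I_D·R_S = 4.42 − 1.2·I_D.
Substituting gives 2.16·I_D² − 10.8·I_D + 11.1 = 0, with roots I_D = 1.45 or 3.55 mA.
The root I_D = 3.55 mA gives V_GS = 0.162 V ≤ V_t, so take I_D = 1.45 mA.
Then V_GS = 2.68 V and V_DS = V_DD − I_D(R_D+R_S) = 19 − 1.45×2.02 = 16.1 V.
Saturation requires V_DS ≥ V_GS − V_t = 0.982 V; 16.1 ≥ 0.982 ✓.

I_D ≈ 1.4 mA, V_DS ≈ 16 V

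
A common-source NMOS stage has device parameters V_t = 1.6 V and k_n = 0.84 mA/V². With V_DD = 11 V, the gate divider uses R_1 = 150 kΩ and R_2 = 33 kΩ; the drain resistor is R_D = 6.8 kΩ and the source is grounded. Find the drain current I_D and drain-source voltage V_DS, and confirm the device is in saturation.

I_D ≈ 0.062 mA, V_DS ≈ 11 V

V_G = V_DD·R_2/(R_1+R_2) = 11×33/183 = 1.98 V. With the source grounded, V_GS = V_G = 1.98 V.
Assume saturation: I_D = (k_n/2)(V_GS − V_t)² = (0.84/2)×(1.98 − 1.6)² = 0.42×0.384² = 0.0618 mA.
V_DS = V_DD − I_D·R_D = 11 − 0.0618×6.8 = 10.6 V.
Saturation requires V_DS ≥ V_GS − V_t = 0.384 V; 10.6 ≥ 0.384 ✓.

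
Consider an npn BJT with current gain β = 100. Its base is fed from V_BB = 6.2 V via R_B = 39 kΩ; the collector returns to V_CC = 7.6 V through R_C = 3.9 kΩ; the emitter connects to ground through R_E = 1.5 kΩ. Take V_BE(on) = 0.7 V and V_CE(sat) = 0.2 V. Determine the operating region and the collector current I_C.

Assume active: I_B = (6.2 − 0.7)/(39 + 101×1.5) = 0.0289 mA, I_C = β·I_B = 2.89 mA.
Then V_CE = 7.6 − 2.89×3.9 − 2.92×1.5 = -8.03 V < 0.2 V — the active assumption fails.
Re-solve with V_CE = 0.2 V. KCL at the emitter: V_E/R_E = (V_BB−0.7−V_E)/R_B + (V_CC−0.2−V_E)/R_C, giving V_E = 2.15 V.
I_C = (V_CC − 0.2 − V_E)/R_C = (7.4 − 2.15)/3.9 = 1.35 mA.
Check: I_B = (5.5 − 2.15)/39 = 0.0859 mA, and β·I_B = 8.59 mA > I_C, confirming saturation.

saturation; I_C ≈ 1.3 mA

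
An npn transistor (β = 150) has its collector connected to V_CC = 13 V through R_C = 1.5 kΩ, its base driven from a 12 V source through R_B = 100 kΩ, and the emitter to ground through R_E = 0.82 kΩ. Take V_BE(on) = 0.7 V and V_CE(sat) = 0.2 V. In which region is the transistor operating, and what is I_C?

saturation; I_C ≈ 5.5 mA

Assume active: I_B = (12 − 0.7)/(100 + 151×0.82) = 0.0505 mA, I_C = β·I_B = 7.57 mA.
Then V_CE = 13 − 7.57×1.5 − 7.62×0.82 = -4.61 V < 0.2 V — the active assumption fails.
Re-solve with V_CE = 0.2 V. KCL at the emitter: V_E/R_E = (V_BB−0.7−V_E)/R_B + (V_CC−0.2−V_E)/R_C, giving V_E = 4.56 V.
I_C = (V_CC − 0.2 − V_E)/R_C = (12.8 − 4.56)/1.5 = 5.49 mA.
Check: I_B = (11.3 − 4.56)/100 = 0.0674 mA, and β·I_B = 10.1 mA > I_C, confirming saturation.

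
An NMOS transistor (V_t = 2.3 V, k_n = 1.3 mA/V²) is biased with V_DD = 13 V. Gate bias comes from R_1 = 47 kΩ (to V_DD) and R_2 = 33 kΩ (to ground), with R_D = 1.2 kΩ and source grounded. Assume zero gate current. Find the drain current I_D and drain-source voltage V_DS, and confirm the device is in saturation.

I_D ≈ 6.1 mA, V_DS ≈ 5.7 V

V_G = V_DD·R_2/(R_1+R_2) = 13×33/80 = 5.36 V. With the source grounded, V_GS = V_G = 5.36 V.
Assume saturation: I_D = (k_n/2)(V_GS − V_t)² = (1.3/2)×(5.36 − 2.3)² = 0.65×3.06² = 6.1 mA.
V_DS = V_DD − I_D·R_D = 13 − 6.1×1.2 = 5.68 V.
Saturation requires V_DS ≥ V_GS − V_t = 3.06 V; 5.68 ≥ 3.06 ✓.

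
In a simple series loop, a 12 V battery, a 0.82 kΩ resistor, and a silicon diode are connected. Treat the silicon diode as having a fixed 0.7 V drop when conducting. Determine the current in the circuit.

KVL around the loop: 12 = V_D + I·R = 0.7 + I × 0.82 kΩ.
So I = (12 − 0.7) / 0.82 kΩ = 11.3 / 0.82 = 13.8 mA.

I ≈ 14 mA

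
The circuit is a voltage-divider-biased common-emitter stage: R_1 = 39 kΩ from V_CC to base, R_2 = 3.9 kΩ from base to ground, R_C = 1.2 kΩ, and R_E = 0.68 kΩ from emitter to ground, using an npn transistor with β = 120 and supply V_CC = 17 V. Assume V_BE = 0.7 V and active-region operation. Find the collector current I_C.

Thevenize the base divider: V_Th = V_CC·R_2/(R_1+R_2) = 17×3.9/42.9 = 1.55 V, R_Th = R_1‖R_2 = 3.55 kΩ.
Base-emitter loop: V_Th = I_B·R_Th + V_BE + (β+1)I_B·R_E, so I_B = (1.55 − 0.7) / (3.55 + 121×0.68) = 0.00985 mA.
I_C = β·I_B = 120×0.00985 = 1.18 mA, and I_E = (β+1)I_B = 1.19 mA.
V_CE = V_CC − I_C·R_C − I_E·R_E = 17 − 1.18×1.2 − 1.19×0.68 = 14.8 V.
V_CE = 14.8 V > 0.2 V confirms active-region operation.

I_C ≈ 1.2 mA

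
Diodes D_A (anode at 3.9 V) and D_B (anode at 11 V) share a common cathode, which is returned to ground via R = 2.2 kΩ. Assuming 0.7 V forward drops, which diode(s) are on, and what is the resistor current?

Assume both conduct. Then node N would need to be at both 3.9−0.7 = 3.2 V and 11−0.7 = 10.3 V, which is impossible.
Assume only D_B conducts: V_N = 11 − 0.7 = 10.3 V, so I_R = 10.3/2.2 = 4.68 mA.
Check D_A: its anode-to-cathode voltage is 3.9 − 10.3 = -6.4 V < 0.7 V, so it is off. The assumption is consistent.

Only D_B conducts; I_R ≈ 4.7 mA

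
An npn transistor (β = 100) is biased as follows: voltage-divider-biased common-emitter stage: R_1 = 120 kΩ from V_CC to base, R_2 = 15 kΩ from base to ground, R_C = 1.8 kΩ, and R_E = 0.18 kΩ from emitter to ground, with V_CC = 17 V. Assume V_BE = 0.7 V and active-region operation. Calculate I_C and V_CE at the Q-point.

Thevenize the base divider: V_Th = V_CC·R_2/(R_1+R_2) = 17×15/135 = 1.89 V, R_Th = R_1‖R_2 = 13.3 kΩ.
Base-emitter loop: V_Th = I_B·R_Th + V_BE + (β+1)I_B·R_E, so I_B = (1.89 − 0.7) / (13.3 + 101×0.18) = 0.0377 mA.
I_C = β·I_B = 100×0.0377 = 3.77 mA, and I_E = (β+1)I_B = 3.81 mA.
V_CE = V_CC − I_C·R_C − I_E·R_E = 17 − 3.77×1.8 − 3.81×0.18 = 9.52 V.
V_CE = 9.52 V > 0.2 V confirms active-region operation.

I_C ≈ 3.8 mA, V_CE ≈ 9.5 V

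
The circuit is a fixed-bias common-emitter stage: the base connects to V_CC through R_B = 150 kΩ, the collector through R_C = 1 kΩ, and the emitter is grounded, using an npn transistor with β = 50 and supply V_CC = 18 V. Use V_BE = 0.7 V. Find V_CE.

Base loop: V_CC = I_B·R_B + V_BE, so I_B = (18 − 0.7)/150 kΩ = 0.115 mA.
In the active region I_C = β·I_B = 50 × 0.115 = 5.77 mA.
Collector loop: V_CE = V_CC − I_C·R_C = 18 − 5.77×1 = 12.2 V.
Since V_CE = 12.2 V > V_CE(sat) ≈ 0.2 V, the transistor is in the active region as assumed.

V_CE ≈ 12 V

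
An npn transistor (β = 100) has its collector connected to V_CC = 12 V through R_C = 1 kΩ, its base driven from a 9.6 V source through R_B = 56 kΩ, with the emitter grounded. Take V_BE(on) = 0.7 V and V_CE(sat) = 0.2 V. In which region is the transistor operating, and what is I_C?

Assume active: I_B = (9.6 − 0.7)/56 = 0.159 mA, giving I_C = β·I_B = 15.9 mA.
But then V_CE = 12 − 15.9×1 = -3.89 V < V_CE(sat) = 0.2 V — impossible in the active region.
So the transistor is saturated. With V_CE = 0.2 V, I_C = (V_CC − 0.2)/R_C = 11.8/1 = 11.8 mA.
Check: β·I_B = 15.9 mA > I_C = 11.8 mA, confirming saturation.

saturation; I_C ≈ 12 mA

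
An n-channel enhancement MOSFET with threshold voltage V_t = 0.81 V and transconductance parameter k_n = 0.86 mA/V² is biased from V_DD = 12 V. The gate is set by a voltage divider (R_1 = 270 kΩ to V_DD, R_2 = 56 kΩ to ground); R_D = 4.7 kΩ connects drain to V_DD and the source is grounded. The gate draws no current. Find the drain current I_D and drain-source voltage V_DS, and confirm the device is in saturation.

I_D ≈ 0.67 mA, V_DS ≈ 8.8 V

V_G = V_DD·R_2/(R_1+R_2) = 12×56/326 = 2.06 V. With the source grounded, V_GS = V_G = 2.06 V.
Assume saturation: I_D = (k_n/2)(V_GS − V_t)² = (0.86/2)×(2.06 − 0.81)² = 0.43×1.25² = 0.673 mA.
V_DS = V_DD − I_D·R_D = 12 − 0.673×4.7 = 8.84 V.
Saturation requires V_DS ≥ V_GS − V_t = 1.25 V; 8.84 ≥ 1.25 ✓.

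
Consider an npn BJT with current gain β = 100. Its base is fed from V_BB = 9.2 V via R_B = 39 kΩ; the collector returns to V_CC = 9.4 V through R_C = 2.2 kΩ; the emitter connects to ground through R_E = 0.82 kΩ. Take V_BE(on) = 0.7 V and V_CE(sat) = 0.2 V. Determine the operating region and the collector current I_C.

Assume active: I_B = (9.2 − 0.7)/(39 + 101×0.82) = 0.0698 mA, I_C = β·I_B = 6.98 mA.
Then V_CE = 9.4 − 6.98×2.2 − 7.05×0.82 = -11.7 V < 0.2 V — the active assumption fails.
Re-solve with V_CE = 0.2 V. KCL at the emitter: V_E/R_E = (V_BB−0.7−V_E)/R_B + (V_CC−0.2−V_E)/R_C, giving V_E = 2.59 V.
I_C = (V_CC − 0.2 − V_E)/R_C = (9.2 − 2.59)/2.2 = 3.01 mA.
Check: I_B = (8.5 − 2.59)/39 = 0.152 mA, and β·I_B = 15.2 mA > I_C, confirming saturation.

saturation; I_C ≈ 3 mA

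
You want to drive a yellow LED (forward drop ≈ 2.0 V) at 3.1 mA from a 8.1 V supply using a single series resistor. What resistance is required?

R ≈ 2 kΩ

The resistor drops V_S − V_D = 8.1 − 2.0 = 6.1 V at 3.1 mA.
R = 6.1 V / 3.1 mA = 1.97 kΩ.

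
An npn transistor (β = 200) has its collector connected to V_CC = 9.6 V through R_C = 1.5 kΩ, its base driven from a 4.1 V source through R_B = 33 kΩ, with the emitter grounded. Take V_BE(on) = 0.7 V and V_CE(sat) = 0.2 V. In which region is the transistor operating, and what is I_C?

saturation; I_C ≈ 6.3 mA

Assume active: I_B = (4.1 − 0.7)/33 = 0.103 mA, giving I_C = β·I_B = 20.6 mA.
But then V_CE = 9.6 − 20.6×1.5 = -21.3 V < V_CE(sat) = 0.2 V — impossible in the active region.
So the transistor is saturated. With V_CE = 0.2 V, I_C = (V_CC − 0.2)/R_C = 9.4/1.5 = 6.27 mA.
Check: β·I_B = 20.6 mA > I_C = 6.27 mA, confirming saturation.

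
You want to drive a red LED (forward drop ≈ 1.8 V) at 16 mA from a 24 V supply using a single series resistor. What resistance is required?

The resistor drops V_S − V_D = 24 − 1.8 = 22.2 V at 16 mA.
R = 22.2 V / 16 mA = 1.39 kΩ.

R ≈ 1.4 kΩ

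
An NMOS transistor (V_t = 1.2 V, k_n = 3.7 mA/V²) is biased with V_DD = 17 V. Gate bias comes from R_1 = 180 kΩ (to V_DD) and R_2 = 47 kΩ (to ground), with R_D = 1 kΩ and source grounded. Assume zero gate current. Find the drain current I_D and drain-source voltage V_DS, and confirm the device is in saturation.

V_G = V_DD·R_2/(R_1+R_2) = 17×47/227 = 3.52 V. With the source grounded, V_GS = V_G = 3.52 V.
Assume saturation: I_D = (k_n/2)(V_GS − V_t)² = (3.7/2)×(3.52 − 1.2)² = 1.85×2.32² = 9.96 mA.
V_DS = V_DD − I_D·R_D = 17 − 9.96×1 = 7.04 V.
Saturation requires V_DS ≥ V_GS − V_t = 2.32 V; 7.04 ≥ 2.32 ✓.

I_D ≈ 10 mA, V_DS ≈ 7 V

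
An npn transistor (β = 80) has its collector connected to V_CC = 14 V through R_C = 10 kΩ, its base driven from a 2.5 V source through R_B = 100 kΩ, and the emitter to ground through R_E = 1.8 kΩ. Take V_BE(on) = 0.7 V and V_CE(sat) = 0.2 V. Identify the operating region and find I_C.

active; I_C ≈ 0.59 mA

Assume active. Base-emitter loop: I_B = (V_BB − V_BE)/(R_B + (β+1)R_E) = (2.5 − 0.7)/(100 + 81×1.8) = 0.00732 mA.
I_C = β·I_B = 80×0.00732 = 0.586 mA.
V_CE = V_CC − I_C·R_C − I_E·R_E = 14 − 0.586×10 − 0.593×1.8 = 7.07 V > V_CE(sat), so the active-region assumption holds.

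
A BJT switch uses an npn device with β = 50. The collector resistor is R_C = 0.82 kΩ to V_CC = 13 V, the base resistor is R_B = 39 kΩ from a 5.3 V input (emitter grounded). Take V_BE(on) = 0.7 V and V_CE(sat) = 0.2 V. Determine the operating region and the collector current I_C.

Assume active. Base-emitter loop: I_B = (V_BB − V_BE)/R_B = (5.3 − 0.7)/39 = 0.118 mA.
I_C = β·I_B = 50×0.118 = 5.9 mA.
V_CE = V_CC − I_C·R_C = 13 − 5.9×0.82 = 8.16 V > V_CE(sat), so the active-region assumption holds.

active; I_C ≈ 5.9 mA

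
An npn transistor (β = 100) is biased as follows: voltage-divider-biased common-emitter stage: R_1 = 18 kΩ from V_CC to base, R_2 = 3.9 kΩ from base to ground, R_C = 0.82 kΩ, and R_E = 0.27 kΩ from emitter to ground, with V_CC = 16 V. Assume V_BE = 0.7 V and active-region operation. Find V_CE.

Thevenize the base divider: V_Th = V_CC·R_2/(R_1+R_2) = 16×3.9/21.9 = 2.85 V, R_Th = R_1‖R_2 = 3.21 kΩ.
Base-emitter loop: V_Th = I_B·R_Th + V_BE + (β+1)I_B·R_E, so I_B = (2.85 − 0.7) / (3.21 + 101×0.27) = 0.0705 mA.
I_C = β·I_B = 100×0.0705 = 7.05 mA, and I_E = (β+1)I_B = 7.12 mA.
V_CE = V_CC − I_C·R_C − I_E·R_E = 16 − 7.05×0.82 − 7.12×0.27 = 8.29 V.
V_CE = 8.29 V > 0.2 V confirms active-region operation.

V_CE ≈ 8.3 V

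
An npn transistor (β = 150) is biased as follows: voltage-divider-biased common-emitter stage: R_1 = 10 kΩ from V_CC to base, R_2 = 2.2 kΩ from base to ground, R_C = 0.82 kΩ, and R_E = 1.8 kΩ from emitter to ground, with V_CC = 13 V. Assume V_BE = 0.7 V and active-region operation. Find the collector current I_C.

I_C ≈ 0.9 mA

Thevenize the base divider: V_Th = V_CC·R_2/(R_1+R_2) = 13×2.2/12.2 = 2.34 V, R_Th = R_1‖R_2 = 1.8 kΩ.
Base-emitter loop: V_Th = I_B·R_Th + V_BE + (β+1)I_B·R_E, so I_B = (2.34 − 0.7) / (1.8 + 151×1.8) = 0.00601 mA.
I_C = β·I_B = 150×0.00601 = 0.901 mA, and I_E = (β+1)I_B = 0.907 mA.
V_CE = V_CC − I_C·R_C − I_E·R_E = 13 − 0.901×0.82 − 0.907×1.8 = 10.6 V.
V_CE = 10.6 V > 0.2 V confirms active-region operation.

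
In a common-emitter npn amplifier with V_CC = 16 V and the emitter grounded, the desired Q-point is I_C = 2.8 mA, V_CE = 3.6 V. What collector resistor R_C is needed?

R_C ≈ 4.4 kΩ

Collector loop: V_CC = I_C·R_C + V_CE.
R_C = (V_CC − V_CE)/I_C = (16 − 3.6)/2.8 = 4.43 kΩ.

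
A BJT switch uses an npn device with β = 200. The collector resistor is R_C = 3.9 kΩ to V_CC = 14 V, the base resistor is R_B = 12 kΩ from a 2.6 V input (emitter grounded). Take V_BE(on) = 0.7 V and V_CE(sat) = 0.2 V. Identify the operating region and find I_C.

saturation; I_C ≈ 3.5 mA

Assume active: I_B = (2.6 − 0.7)/12 = 0.158 mA, giving I_C = β·I_B = 31.7 mA.
But then V_CE = 14 − 31.7×3.9 = -110 V < V_CE(sat) = 0.2 V — impossible in the active region.
So the transistor is saturated. With V_CE = 0.2 V, I_C = (V_CC − 0.2)/R_C = 13.8/3.9 = 3.54 mA.
Check: β·I_B = 31.7 mA > I_C = 3.54 mA, confirming saturation.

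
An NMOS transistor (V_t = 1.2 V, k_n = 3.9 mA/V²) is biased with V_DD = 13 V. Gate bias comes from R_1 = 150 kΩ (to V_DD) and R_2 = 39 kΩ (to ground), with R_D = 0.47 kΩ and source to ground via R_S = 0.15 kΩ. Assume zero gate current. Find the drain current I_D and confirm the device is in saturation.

V_G = V_DD·R_2/(R_1+R_2) = 13×39/189 = 2.68 V.
Assume saturation: I_D = (k_n/2)(V_GS − V_t)² with V_GS = V_G − I_D·R_S = 2.68 − 0.15·I_D.
Substituting gives 0.0439·I_D² − 1.87·I_D + 4.29 = 0, with roots I_D = 2.43 or 40.1 mA.
The root I_D = 40.1 mA gives V_GS = -3.34 V ≤ V_t, so take I_D = 2.43 mA.
Then V_GS = 2.32 V and V_DS = V_DD − I_D(R_D+R_S) = 13 − 2.43×0.62 = 11.5 V.
Saturation requires V_DS ≥ V_GS − V_t = 1.12 V; 11.5 ≥ 1.12 ✓.

I_D ≈ 2.4 mA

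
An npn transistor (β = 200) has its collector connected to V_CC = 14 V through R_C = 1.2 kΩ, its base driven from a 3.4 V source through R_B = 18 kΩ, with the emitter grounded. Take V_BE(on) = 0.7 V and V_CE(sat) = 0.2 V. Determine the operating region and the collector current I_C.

saturation; I_C ≈ 12 mA

Assume active: I_B = (3.4 − 0.7)/18 = 0.15 mA, giving I_C = β·I_B = 30 mA.
But then V_CE = 14 − 30×1.2 = -22 V < V_CE(sat) = 0.2 V — impossible in the active region.
So the transistor is saturated. With V_CE = 0.2 V, I_C = (V_CC − 0.2)/R_C = 13.8/1.2 = 11.5 mA.
Check: β·I_B = 30 mA > I_C = 11.5 mA, confirming saturation.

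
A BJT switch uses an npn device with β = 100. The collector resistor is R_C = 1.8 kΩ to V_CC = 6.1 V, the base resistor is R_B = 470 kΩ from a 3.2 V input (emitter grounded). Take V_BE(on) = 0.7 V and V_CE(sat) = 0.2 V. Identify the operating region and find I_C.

active; I_C ≈ 0.53 mA

Assume active. Base-emitter loop: I_B = (V_BB − V_BE)/R_B = (3.2 − 0.7)/470 = 0.00532 mA.
I_C = β·I_B = 100×0.00532 = 0.532 mA.
V_CE = V_CC − I_C·R_C = 6.1 − 0.532×1.8 = 5.14 V > V_CE(sat), so the active-region assumption holds.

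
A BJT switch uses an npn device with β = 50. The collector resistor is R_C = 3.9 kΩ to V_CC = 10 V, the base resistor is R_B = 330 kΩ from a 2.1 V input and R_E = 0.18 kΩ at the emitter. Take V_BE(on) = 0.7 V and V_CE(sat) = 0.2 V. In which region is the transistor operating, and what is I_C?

Assume active. Base-emitter loop: I_B = (V_BB − V_BE)/(R_B + (β+1)R_E) = (2.1 − 0.7)/(330 + 51×0.18) = 0.00413 mA.
I_C = β·I_B = 50×0.00413 = 0.206 mA.
V_CE = V_CC − I_C·R_C − I_E·R_E = 10 − 0.206×3.9 − 0.211×0.18 = 9.16 V > V_CE(sat), so the active-region assumption holds.

active; I_C ≈ 0.21 mA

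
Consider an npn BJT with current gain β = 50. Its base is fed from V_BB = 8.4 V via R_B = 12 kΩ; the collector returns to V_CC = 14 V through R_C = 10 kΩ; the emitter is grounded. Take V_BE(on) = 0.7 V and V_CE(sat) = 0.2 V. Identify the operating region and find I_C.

Assume active: I_B = (8.4 − 0.7)/12 = 0.642 mA, giving I_C = β·I_B = 32.1 mA.
But then V_CE = 14 − 32.1×10 = -307 V < V_CE(sat) = 0.2 V — impossible in the active region.
So the transistor is saturated. With V_CE = 0.2 V, I_C = (V_CC − 0.2)/R_C = 13.8/10 = 1.38 mA.
Check: β·I_B = 32.1 mA > I_C = 1.38 mA, confirming saturation.

saturation; I_C ≈ 1.4 mA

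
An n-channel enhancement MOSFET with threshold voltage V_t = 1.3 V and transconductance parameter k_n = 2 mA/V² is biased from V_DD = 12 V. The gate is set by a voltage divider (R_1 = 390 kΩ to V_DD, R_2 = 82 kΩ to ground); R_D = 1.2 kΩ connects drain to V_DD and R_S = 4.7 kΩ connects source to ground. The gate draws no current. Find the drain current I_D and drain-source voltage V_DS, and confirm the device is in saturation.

I_D ≈ 0.1 mA, V_DS ≈ 11 V

V_G = V_DD·R_2/(R_1+R_2) = 12×82/472 = 2.08 V.
Assume saturation: I_D = (k_n/2)(V_GS − V_t)² with V_GS = V_G − I_D·R_S = 2.08 − 4.7·I_D.
Substituting gives 22.1·I_D² − 8.38·I_D + 0.616 = 0, with roots I_D = 0.0998 or 0.279 mA.
The root I_D = 0.279 mA gives V_GS = 0.771 V ≤ V_t, so take I_D = 0.0998 mA.
Then V_GS = 1.62 V and V_DS = V_DD − I_D(R_D+R_S) = 12 − 0.0998×5.9 = 11.4 V.
Saturation requires V_DS ≥ V_GS − V_t = 0.316 V; 11.4 ≥ 0.316 ✓.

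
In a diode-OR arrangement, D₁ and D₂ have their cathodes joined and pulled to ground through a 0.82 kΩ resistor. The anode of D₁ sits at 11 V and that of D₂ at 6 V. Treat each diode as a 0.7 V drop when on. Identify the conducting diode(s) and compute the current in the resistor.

Only D₁ conducts; I_R ≈ 13 mA

Assume both conduct. Then node N would need to be at both 11−0.7 = 10.3 V and 6−0.7 = 5.3 V, which is impossible.
Assume only D₁ conducts: V_N = 11 − 0.7 = 10.3 V, so I_R = 10.3/0.82 = 12.6 mA.
Check D₂: its anode-to-cathode voltage is 6 − 10.3 = -4.3 V < 0.7 V, so it is off. The assumption is consistent.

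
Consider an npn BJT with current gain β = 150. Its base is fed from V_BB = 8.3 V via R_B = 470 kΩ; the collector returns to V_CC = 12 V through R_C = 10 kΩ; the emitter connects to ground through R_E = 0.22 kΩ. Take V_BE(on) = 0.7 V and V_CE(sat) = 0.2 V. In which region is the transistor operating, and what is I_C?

saturation; I_C ≈ 1.2 mA

Assume active: I_B = (8.3 − 0.7)/(470 + 151×0.22) = 0.0151 mA, I_C = β·I_B = 2.27 mA.
Then V_CE = 12 − 2.27×10 − 2.28×0.22 = -11.2 V < 0.2 V — the active assumption fails.
Re-solve with V_CE = 0.2 V. KCL at the emitter: V_E/R_E = (V_BB−0.7−V_E)/R_B + (V_CC−0.2−V_E)/R_C, giving V_E = 0.257 V.
I_C = (V_CC − 0.2 − V_E)/R_C = (11.8 − 0.257)/10 = 1.15 mA.
Check: I_B = (7.6 − 0.257)/470 = 0.0156 mA, and β·I_B = 2.34 mA > I_C, confirming saturation.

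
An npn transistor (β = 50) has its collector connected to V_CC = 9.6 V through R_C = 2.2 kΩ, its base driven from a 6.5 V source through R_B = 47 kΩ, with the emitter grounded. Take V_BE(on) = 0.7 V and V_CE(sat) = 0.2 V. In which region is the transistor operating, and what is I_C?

saturation; I_C ≈ 4.3 mA

Assume active: I_B = (6.5 − 0.7)/47 = 0.123 mA, giving I_C = β·I_B = 6.17 mA.
But then V_CE = 9.6 − 6.17×2.2 = -3.97 V < V_CE(sat) = 0.2 V — impossible in the active region.
So the transistor is saturated. With V_CE = 0.2 V, I_C = (V_CC − 0.2)/R_C = 9.4/2.2 = 4.27 mA.
Check: β·I_B = 6.17 mA > I_C = 4.27 mA, confirming saturation.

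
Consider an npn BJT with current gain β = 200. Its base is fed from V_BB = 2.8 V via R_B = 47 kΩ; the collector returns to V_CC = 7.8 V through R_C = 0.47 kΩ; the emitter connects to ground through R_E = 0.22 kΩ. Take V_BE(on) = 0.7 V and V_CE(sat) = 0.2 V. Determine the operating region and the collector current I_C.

active; I_C ≈ 4.6 mA

Assume active. Base-emitter loop: I_B = (V_BB − V_BE)/(R_B + (β+1)R_E) = (2.8 − 0.7)/(47 + 201×0.22) = 0.023 mA.
I_C = β·I_B = 200×0.023 = 4.6 mA.
V_CE = V_CC − I_C·R_C − I_E·R_E = 7.8 − 4.6×0.47 − 4.63×0.22 = 4.62 V > V_CE(sat), so the active-region assumption holds.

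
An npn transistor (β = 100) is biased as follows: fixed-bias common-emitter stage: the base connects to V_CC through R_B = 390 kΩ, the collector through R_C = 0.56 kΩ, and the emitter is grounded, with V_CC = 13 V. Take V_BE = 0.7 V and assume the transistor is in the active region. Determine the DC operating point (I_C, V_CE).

I_C ≈ 3.2 mA, V_CE ≈ 11 V

Base loop: V_CC = I_B·R_B + V_BE, so I_B = (13 − 0.7)/390 kΩ = 0.0315 mA.
In the active region I_C = β·I_B = 100 × 0.0315 = 3.15 mA.
Collector loop: V_CE = V_CC − I_C·R_C = 13 − 3.15×0.56 = 11.2 V.
Since V_CE = 11.2 V > V_CE(sat) ≈ 0.2 V, the transistor is in the active region as assumed.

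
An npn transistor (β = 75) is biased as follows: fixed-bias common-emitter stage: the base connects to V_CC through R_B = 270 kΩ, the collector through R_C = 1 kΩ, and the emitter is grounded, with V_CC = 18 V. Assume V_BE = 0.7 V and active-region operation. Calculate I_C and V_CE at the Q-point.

I_C ≈ 4.8 mA, V_CE ≈ 13 V

Base loop: V_CC = I_B·R_B + V_BE, so I_B = (18 − 0.7)/270 kΩ = 0.0641 mA.
In the active region I_C = β·I_B = 75 × 0.0641 = 4.81 mA.
Collector loop: V_CE = V_CC − I_C·R_C = 18 − 4.81×1 = 13.2 V.
Since V_CE = 13.2 V > V_CE(sat) ≈ 0.2 V, the transistor is in the active region as assumed.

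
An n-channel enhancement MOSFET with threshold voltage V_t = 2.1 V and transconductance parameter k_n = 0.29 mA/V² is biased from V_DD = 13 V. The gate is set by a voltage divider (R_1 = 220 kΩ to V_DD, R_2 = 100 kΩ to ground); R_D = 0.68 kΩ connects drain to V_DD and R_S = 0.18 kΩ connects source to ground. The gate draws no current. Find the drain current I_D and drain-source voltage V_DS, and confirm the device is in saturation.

I_D ≈ 0.51 mA, V_DS ≈ 13 V

V_G = V_DD·R_2/(R_1+R_2) = 13×100/320 = 4.06 V.
Assume saturation: I_D = (k_n/2)(V_GS − V_t)² with V_GS = V_G − I_D·R_S = 4.06 − 0.18·I_D.
Substituting gives 0.0047·I_D² − 1.1·I_D + 0.558 = 0, with roots I_D = 0.508 or 234 mA.
The root I_D = 234 mA gives V_GS = -38.1 V ≤ V_t, so take I_D = 0.508 mA.
Then V_GS = 3.97 V and V_DS = V_DD − I_D(R_D+R_S) = 13 − 0.508×0.86 = 12.6 V.
Saturation requires V_DS ≥ V_GS − V_t = 1.87 V; 12.6 ≥ 1.87 ✓.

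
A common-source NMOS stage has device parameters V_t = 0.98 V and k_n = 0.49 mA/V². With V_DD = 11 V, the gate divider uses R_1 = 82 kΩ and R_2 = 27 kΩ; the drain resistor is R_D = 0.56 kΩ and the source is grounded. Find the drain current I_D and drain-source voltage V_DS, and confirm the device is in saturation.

V_G = V_DD·R_2/(R_1+R_2) = 11×27/109 = 2.72 V. With the source grounded, V_GS = V_G = 2.72 V.
Assume saturation: I_D = (k_n/2)(V_GS − V_t)² = (0.49/2)×(2.72 − 0.98)² = 0.245×1.74² = 0.746 mA.
V_DS = V_DD − I_D·R_D = 11 − 0.746×0.56 = 10.6 V.
Saturation requires V_DS ≥ V_GS − V_t = 1.74 V; 10.6 ≥ 1.74 ✓.

I_D ≈ 0.75 mA, V_DS ≈ 11 V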